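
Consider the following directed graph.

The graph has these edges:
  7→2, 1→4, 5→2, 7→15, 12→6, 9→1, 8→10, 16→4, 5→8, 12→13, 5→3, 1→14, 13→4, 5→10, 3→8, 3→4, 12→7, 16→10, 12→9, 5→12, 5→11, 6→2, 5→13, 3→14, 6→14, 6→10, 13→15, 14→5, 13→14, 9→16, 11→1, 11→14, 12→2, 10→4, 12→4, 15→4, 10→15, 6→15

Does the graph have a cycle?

Yes

DFS with white/gray/black marking, starting from 6:
6 gray
  10 gray
    15 gray
      4 gray
      4 black
    15 black
    10→4: 4 black — skip
  10 black
  14 gray
    5 gray
      13 gray
        13→4: 4 black — skip
        13→15: 15 black — skip
        13→14: 14 is gray → back edge
Back edge found, so a cycle exists: 14 → 5 → 13 → 14.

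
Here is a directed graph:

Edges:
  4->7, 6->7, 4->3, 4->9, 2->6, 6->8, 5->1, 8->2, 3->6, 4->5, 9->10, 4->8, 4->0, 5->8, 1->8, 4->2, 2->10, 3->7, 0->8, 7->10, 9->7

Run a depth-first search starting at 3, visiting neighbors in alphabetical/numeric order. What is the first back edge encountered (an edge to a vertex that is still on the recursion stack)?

2→6

DFS from 3 (visiting neighbors in alphabetical/numeric order); mark gray on enter, black on exit:
3 gray
  6 gray
    7 gray
      10 gray
      10 black
    7 black
    8 gray
      2 gray
        2→6: 6 is gray → back edge
First back edge: 2 → 6.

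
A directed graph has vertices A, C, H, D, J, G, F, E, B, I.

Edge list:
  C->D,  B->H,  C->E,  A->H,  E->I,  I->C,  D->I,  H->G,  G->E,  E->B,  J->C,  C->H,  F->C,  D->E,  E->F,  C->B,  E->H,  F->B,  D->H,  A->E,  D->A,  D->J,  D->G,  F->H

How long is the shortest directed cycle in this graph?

For each vertex v, BFS finds the shortest path from v back to v.
The shortest such closed walk is D → J → C → D, length 3.

3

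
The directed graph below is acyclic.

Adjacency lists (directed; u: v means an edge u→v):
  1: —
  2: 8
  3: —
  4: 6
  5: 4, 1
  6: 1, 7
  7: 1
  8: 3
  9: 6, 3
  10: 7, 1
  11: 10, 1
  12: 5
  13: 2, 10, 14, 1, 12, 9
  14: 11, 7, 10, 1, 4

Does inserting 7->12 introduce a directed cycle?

Yes

Adding 7→12 creates a cycle iff 12 can already reach 7.
Path from 12: 12 → 5 → 4 → 6 → 7.
So 12 → … → 7 → 12 is a cycle.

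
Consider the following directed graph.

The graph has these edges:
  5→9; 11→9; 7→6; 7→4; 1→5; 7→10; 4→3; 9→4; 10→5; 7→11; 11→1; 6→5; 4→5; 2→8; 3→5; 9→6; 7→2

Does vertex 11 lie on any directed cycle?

11 lies on a cycle iff there is a path from 11 back to itself.
Exploring from 11, it never reaches itself; equivalently, its strongly connected component is a singleton.

No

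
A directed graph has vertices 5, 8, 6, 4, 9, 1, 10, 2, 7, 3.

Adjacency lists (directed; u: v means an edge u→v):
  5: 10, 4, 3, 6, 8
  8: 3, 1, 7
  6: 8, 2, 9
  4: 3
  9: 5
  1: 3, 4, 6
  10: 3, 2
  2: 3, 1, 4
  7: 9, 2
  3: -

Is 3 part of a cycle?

3 lies on a cycle iff there is a path from 3 back to itself.
Exploring from 3, it never reaches itself; equivalently, its strongly connected component is a singleton.

No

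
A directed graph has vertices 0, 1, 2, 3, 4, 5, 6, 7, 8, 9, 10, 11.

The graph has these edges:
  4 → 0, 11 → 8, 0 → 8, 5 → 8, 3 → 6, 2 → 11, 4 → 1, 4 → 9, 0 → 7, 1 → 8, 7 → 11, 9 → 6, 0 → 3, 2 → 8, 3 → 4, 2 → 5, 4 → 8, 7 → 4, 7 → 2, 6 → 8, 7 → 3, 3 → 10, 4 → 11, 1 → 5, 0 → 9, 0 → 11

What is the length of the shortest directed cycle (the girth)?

For each vertex v, BFS finds the shortest path from v back to v.
The shortest such closed walk is 0 → 7 → 4 → 0, length 3.

3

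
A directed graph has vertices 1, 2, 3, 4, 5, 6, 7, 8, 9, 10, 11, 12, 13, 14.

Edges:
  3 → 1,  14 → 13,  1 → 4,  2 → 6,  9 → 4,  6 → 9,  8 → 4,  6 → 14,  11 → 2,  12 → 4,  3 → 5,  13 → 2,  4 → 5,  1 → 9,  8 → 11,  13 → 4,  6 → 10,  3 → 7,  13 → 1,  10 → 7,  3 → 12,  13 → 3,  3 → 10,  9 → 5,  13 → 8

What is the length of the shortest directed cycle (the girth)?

4

For each vertex v, BFS finds the shortest path from v back to v.
The shortest such closed walk is 13 → 2 → 6 → 14 → 13, length 4.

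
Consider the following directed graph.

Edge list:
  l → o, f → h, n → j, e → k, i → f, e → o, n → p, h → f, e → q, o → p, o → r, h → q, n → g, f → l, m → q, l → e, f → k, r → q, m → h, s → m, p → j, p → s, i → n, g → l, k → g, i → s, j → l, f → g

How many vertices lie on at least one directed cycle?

11

A vertex is on a directed cycle iff it belongs to a strongly connected component of size ≥ 2 (or has a self-loop).
The vertices on cycles are {e, f, g, h, j, k, l, m, o, p, s} — 11 in total.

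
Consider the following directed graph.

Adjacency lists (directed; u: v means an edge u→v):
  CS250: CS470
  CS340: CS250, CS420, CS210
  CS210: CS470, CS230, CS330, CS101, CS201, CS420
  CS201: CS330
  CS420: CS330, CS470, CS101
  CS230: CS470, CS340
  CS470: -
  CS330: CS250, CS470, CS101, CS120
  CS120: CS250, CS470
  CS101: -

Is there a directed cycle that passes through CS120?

No

CS120 lies on a cycle iff there is a path from CS120 back to itself.
Exploring from CS120, it never reaches itself; equivalently, its strongly connected component is a singleton.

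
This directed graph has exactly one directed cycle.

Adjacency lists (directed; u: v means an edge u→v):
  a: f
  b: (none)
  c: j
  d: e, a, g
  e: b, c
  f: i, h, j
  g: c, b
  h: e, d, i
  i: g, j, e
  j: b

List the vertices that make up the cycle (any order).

a, d, f, h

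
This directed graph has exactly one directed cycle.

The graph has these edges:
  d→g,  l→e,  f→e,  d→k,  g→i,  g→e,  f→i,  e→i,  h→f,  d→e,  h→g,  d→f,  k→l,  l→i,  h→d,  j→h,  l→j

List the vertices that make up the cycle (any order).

DFS with gray/black marking from d:
d gray
  f gray
    i gray
    i black
    e gray
      e→i: i black — skip
    e black
  f black
  k gray
    l gray
      l→i: i black — skip
      j gray
        h gray
          h→d: d is gray → back edge
Back edge closes the cycle d → k → l → j → h → d; its vertices are {d, h, j, k, l}.

d, h, j, k, l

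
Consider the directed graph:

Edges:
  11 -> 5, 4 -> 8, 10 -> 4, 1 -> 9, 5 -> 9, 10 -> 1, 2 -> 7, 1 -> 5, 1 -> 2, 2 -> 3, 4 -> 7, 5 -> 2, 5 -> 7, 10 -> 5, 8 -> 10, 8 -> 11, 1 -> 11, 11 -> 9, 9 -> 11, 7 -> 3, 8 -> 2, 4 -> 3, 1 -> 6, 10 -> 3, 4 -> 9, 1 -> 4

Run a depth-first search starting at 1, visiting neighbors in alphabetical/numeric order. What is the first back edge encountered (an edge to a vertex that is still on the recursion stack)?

10->1

DFS from 1 (visiting neighbors in alphabetical/numeric order); mark gray on enter, black on exit:
1 gray
  2 gray
    3 gray
    3 black
    7 gray
      7→3: 3 black — skip
    7 black
  2 black
  4 gray
    4→3: 3 black — skip
    4→7: 7 black — skip
    8 gray
      8→2: 2 black — skip
      10 gray
        10→1: 1 is gray → back edge
First back edge: 10 → 1.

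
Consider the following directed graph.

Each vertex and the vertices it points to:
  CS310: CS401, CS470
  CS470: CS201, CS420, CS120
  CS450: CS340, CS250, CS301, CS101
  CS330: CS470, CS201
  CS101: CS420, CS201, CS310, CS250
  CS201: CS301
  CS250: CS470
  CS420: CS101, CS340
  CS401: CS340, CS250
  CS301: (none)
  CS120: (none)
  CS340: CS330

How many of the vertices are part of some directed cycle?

A vertex is on a directed cycle iff it belongs to a strongly connected component of size ≥ 2 (or has a self-loop).
The vertices on cycles are {CS101, CS250, CS310, CS330, CS340, CS401, CS420, CS470} — 8 in total.

8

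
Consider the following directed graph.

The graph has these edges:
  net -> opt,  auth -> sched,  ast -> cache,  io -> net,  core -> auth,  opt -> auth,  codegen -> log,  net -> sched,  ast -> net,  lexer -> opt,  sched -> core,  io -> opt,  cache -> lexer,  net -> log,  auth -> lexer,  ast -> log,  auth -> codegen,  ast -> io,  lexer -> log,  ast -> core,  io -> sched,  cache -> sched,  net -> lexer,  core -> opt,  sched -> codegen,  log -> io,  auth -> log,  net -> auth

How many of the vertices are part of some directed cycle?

A vertex is on a directed cycle iff it belongs to a strongly connected component of size ≥ 2 (or has a self-loop).
The vertices on cycles are {io, log, net, opt, auth, core, lexer, sched, codegen} — 9 in total.

9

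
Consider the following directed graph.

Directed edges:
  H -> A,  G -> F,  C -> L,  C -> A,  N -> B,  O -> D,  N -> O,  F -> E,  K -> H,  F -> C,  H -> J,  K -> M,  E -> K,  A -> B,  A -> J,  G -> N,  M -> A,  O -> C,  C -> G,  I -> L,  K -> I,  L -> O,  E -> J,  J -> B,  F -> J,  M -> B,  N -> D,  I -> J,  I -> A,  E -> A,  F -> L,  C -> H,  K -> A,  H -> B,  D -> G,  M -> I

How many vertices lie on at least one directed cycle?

11

A vertex is on a directed cycle iff it belongs to a strongly connected component of size ≥ 2 (or has a self-loop).
The vertices on cycles are {C, D, E, F, G, I, K, L, M, N, O} — 11 in total.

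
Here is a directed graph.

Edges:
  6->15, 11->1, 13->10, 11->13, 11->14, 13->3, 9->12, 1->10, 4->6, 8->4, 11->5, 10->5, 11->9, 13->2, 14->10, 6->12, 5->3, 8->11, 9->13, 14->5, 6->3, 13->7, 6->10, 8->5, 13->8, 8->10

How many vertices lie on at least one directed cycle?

A vertex is on a directed cycle iff it belongs to a strongly connected component of size ≥ 2 (or has a self-loop).
The vertices on cycles are {8, 9, 11, 13} — 4 in total.

4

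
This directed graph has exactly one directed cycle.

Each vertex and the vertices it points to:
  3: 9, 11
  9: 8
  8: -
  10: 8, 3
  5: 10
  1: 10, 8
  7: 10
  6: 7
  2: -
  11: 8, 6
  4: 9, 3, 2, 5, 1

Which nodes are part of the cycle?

3, 6, 7, 10, 11

DFS with gray/black marking from 3:
3 gray
  9 gray
    8 gray
    8 black
  9 black
  11 gray
    11→8: 8 black — skip
    6 gray
      7 gray
        10 gray
          10→8: 8 black — skip
          10→3: 3 is gray → back edge
Back edge closes the cycle 3 → 11 → 6 → 7 → 10 → 3; its vertices are {3, 6, 7, 10, 11}.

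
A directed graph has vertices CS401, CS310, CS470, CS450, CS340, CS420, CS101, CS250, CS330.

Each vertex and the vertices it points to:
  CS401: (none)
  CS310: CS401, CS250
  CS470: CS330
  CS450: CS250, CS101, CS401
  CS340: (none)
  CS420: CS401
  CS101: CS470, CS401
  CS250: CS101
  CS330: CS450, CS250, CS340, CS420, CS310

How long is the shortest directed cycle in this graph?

4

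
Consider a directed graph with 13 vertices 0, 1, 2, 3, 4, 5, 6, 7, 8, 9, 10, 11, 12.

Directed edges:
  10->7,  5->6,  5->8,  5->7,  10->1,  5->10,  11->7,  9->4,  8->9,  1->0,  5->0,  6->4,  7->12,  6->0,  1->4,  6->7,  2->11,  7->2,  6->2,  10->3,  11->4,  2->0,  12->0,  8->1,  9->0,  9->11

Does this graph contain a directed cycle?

DFS with white/gray/black marking, starting from 6:
6 gray
  4 gray
  4 black
  0 gray
  0 black
  2 gray
    11 gray
      7 gray
        12 gray
          12→0: 0 black — skip
        12 black
        7→2: 2 is gray → back edge
Back edge found, so a cycle exists: 2 → 11 → 7 → 2.

Yes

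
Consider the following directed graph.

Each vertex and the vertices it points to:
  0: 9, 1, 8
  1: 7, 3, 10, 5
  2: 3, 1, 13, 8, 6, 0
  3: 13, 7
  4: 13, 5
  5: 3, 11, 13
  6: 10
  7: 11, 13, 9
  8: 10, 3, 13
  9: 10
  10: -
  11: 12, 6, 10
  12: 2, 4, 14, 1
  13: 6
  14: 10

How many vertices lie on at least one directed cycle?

A vertex is on a directed cycle iff it belongs to a strongly connected component of size ≥ 2 (or has a self-loop).
The vertices on cycles are {0, 1, 2, 3, 4, 5, 7, 8, 11, 12} — 10 in total.

10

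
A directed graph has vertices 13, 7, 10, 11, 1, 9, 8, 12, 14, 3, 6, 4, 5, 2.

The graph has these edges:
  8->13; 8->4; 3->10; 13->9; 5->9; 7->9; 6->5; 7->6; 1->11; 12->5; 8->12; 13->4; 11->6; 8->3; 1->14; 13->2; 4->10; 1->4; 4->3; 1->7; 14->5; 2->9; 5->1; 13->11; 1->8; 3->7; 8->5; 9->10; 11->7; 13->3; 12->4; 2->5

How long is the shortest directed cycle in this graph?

For each vertex v, BFS finds the shortest path from v back to v.
The shortest such closed walk is 1 → 8 → 5 → 1, length 3.

3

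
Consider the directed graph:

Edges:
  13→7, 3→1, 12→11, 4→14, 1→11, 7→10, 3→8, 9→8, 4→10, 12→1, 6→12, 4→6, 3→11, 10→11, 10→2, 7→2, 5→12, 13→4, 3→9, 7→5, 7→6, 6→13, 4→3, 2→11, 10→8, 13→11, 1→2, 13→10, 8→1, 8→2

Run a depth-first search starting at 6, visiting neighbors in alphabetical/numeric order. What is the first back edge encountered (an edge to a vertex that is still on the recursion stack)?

4->6

DFS from 6 (visiting neighbors in alphabetical/numeric order); mark gray on enter, black on exit:
6 gray
  12 gray
    1 gray
      2 gray
        11 gray
        11 black
      2 black
      1→11: 11 black — skip
    1 black
    12→11: 11 black — skip
  12 black
  13 gray
    4 gray
      3 gray
        3→1: 1 black — skip
        8 gray
          8→1: 1 black — skip
          8→2: 2 black — skip
        8 black
        9 gray
          9→8: 8 black — skip
        9 black
        3→11: 11 black — skip
      3 black
      4→6: 6 is gray → back edge
First back edge: 4 → 6.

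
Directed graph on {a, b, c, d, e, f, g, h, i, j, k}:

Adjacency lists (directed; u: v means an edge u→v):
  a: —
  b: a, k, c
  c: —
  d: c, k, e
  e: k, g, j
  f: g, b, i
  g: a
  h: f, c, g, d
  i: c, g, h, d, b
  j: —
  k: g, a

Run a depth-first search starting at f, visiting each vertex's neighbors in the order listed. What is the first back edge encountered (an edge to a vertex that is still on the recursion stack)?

DFS from f (visiting each vertex's neighbors in the order listed); mark gray on enter, black on exit:
f gray
  g gray
    a gray
    a black
  g black
  b gray
    b→a: a black — skip
    k gray
      k→g: g black — skip
      k→a: a black — skip
    k black
    c gray
    c black
  b black
  i gray
    i→c: c black — skip
    i→g: g black — skip
    h gray
      h→f: f is gray → back edge
First back edge: h → f.

h->f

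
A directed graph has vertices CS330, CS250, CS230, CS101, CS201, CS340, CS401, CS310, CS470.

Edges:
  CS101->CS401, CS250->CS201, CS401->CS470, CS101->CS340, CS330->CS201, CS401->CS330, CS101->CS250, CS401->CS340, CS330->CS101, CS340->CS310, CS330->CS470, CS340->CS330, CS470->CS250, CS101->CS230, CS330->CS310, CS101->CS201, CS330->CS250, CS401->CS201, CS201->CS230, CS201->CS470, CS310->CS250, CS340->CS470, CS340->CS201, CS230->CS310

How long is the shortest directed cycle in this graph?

For each vertex v, BFS finds the shortest path from v back to v.
The shortest such closed walk is CS101 → CS340 → CS330 → CS101, length 3.

3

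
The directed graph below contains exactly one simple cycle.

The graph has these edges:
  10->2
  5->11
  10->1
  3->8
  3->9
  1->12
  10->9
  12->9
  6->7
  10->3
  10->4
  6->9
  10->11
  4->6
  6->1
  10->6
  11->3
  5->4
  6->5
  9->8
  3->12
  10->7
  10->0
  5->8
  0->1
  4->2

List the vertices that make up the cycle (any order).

4, 5, 6

DFS with gray/black marking from 4:
4 gray
  6 gray
    9 gray
      8 gray
      8 black
    9 black
    1 gray
      12 gray
        12→9: 9 black — skip
      12 black
    1 black
    7 gray
    7 black
    5 gray
      11 gray
        3 gray
          3→12: 12 black — skip
          3→9: 9 black — skip
          3→8: 8 black — skip
        3 black
      11 black
      5→4: 4 is gray → back edge
Back edge closes the cycle 4 → 6 → 5 → 4; its vertices are {4, 5, 6}.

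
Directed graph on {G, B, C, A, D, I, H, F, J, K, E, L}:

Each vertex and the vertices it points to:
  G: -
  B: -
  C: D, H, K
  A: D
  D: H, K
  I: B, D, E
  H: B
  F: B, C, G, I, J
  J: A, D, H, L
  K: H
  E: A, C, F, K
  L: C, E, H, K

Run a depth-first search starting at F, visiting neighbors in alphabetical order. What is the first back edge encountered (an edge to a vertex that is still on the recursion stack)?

DFS from F (visiting neighbors in alphabetical order); mark gray on enter, black on exit:
F gray
  B gray
  B black
  C gray
    D gray
      H gray
        H→B: B black — skip
      H black
      K gray
        K→H: H black — skip
      K black
    D black
    C→H: H black — skip
    C→K: K black — skip
  C black
  G gray
  G black
  I gray
    I→B: B black — skip
    I→D: D black — skip
    E gray
      A gray
        A→D: D black — skip
      A black
      E→C: C black — skip
      E→F: F is gray → back edge
First back edge: E → F.

E→F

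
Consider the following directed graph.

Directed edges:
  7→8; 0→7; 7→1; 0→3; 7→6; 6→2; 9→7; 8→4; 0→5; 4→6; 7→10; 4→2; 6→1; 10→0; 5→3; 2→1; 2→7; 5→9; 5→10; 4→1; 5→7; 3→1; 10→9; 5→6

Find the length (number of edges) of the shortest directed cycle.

3

For each vertex v, BFS finds the shortest path from v back to v.
The shortest such closed walk is 10 → 0 → 5 → 10, length 3.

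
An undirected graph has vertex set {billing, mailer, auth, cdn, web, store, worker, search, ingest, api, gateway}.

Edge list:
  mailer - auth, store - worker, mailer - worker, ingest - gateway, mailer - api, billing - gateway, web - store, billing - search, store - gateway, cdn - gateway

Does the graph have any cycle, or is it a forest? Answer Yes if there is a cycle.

DFS, tracking each vertex's parent; an edge to a visited non-parent vertex closes a cycle.
Start from gateway:
visit gateway (parent –)
  visit ingest (parent gateway)
    ingest–gateway: parent, skip
  visit store (parent gateway)
    store–gateway: parent, skip
    visit worker (parent store)
      visit mailer (parent worker)
        visit api (parent mailer)
          api–mailer: parent, skip
        visit auth (parent mailer)
          auth–mailer: parent, skip
        mailer–worker: parent, skip
      worker–store: parent, skip
    visit web (parent store)
      web–store: parent, skip
  visit cdn (parent gateway)
    cdn–gateway: parent, skip
  visit billing (parent gateway)
    visit search (parent billing)
      search–billing: parent, skip
    billing–gateway: parent, skip
No non-parent visited neighbor found — the graph is a forest.

No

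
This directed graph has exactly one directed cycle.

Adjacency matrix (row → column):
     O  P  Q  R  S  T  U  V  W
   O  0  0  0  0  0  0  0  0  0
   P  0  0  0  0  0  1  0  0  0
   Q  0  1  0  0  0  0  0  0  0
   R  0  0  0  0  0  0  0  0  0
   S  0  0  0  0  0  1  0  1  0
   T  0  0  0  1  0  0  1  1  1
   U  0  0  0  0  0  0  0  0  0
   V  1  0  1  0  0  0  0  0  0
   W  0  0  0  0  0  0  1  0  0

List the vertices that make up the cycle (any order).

P, Q, T, V

DFS with gray/black marking from T:
T gray
  R gray
  R black
  V gray
    Q gray
      P gray
        P→T: T is gray → back edge
Back edge closes the cycle T → V → Q → P → T; its vertices are {P, Q, T, V}.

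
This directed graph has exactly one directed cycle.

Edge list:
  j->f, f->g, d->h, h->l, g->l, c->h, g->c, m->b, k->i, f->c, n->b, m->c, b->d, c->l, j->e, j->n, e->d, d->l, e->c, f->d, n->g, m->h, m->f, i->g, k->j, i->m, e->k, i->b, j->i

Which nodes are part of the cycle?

e, j, k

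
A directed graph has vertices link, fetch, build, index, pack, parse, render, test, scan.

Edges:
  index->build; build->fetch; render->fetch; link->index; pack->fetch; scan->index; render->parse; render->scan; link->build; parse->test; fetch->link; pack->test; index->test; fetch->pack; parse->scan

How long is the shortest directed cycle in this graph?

2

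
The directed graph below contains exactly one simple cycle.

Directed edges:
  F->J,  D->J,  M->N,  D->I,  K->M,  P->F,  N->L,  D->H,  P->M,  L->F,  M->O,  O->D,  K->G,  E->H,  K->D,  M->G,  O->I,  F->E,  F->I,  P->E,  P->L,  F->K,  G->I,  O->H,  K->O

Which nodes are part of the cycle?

F, K, L, M, N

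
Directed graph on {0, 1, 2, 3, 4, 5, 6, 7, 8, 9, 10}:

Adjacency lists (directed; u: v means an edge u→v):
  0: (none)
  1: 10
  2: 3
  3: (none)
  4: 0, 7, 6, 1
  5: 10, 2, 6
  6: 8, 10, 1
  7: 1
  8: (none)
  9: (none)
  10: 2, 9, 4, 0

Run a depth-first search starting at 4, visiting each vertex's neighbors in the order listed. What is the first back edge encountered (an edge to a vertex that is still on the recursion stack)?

DFS from 4 (visiting each vertex's neighbors in the order listed); mark gray on enter, black on exit:
4 gray
  0 gray
  0 black
  7 gray
    1 gray
      10 gray
        2 gray
          3 gray
          3 black
        2 black
        9 gray
        9 black
        10→4: 4 is gray → back edge
First back edge: 10 → 4.

10->4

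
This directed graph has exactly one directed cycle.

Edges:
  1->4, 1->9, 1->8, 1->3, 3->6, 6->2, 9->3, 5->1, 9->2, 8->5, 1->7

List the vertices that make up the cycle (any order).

DFS with gray/black marking from 1:
1 gray
  9 gray
    3 gray
      6 gray
        2 gray
        2 black
      6 black
    3 black
    9→2: 2 black — skip
  9 black
  7 gray
  7 black
  1→3: 3 black — skip
  8 gray
    5 gray
      5→1: 1 is gray → back edge
Back edge closes the cycle 1 → 8 → 5 → 1; its vertices are {1, 5, 8}.

1, 5, 8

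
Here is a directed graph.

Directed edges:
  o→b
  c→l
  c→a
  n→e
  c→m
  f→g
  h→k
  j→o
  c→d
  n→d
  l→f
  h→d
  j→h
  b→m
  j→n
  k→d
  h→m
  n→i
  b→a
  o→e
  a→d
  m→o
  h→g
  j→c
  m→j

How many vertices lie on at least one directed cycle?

6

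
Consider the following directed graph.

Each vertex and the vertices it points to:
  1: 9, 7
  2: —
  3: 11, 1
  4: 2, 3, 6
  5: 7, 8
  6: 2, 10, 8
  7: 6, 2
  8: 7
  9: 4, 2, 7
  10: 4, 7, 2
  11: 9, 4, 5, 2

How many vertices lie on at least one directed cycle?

A vertex is on a directed cycle iff it belongs to a strongly connected component of size ≥ 2 (or has a self-loop).
The vertices on cycles are {1, 3, 4, 5, 6, 7, 8, 9, 10, 11} — 10 in total.

10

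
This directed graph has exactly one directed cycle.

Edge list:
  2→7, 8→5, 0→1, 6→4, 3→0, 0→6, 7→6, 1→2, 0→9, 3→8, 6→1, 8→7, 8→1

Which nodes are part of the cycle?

DFS with gray/black marking from 1:
1 gray
  2 gray
    7 gray
      6 gray
        6→1: 1 is gray → back edge
Back edge closes the cycle 1 → 2 → 7 → 6 → 1; its vertices are {1, 2, 6, 7}.

1, 2, 6, 7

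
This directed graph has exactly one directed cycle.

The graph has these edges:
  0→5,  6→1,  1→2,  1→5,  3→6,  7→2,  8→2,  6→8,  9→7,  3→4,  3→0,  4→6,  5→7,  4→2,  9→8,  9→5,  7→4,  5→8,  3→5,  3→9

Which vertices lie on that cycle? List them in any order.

DFS with gray/black marking from 4:
4 gray
  2 gray
  2 black
  6 gray
    1 gray
      5 gray
        7 gray
          7→4: 4 is gray → back edge
Back edge closes the cycle 4 → 6 → 1 → 5 → 7 → 4; its vertices are {1, 4, 5, 6, 7}.

1, 4, 5, 6, 7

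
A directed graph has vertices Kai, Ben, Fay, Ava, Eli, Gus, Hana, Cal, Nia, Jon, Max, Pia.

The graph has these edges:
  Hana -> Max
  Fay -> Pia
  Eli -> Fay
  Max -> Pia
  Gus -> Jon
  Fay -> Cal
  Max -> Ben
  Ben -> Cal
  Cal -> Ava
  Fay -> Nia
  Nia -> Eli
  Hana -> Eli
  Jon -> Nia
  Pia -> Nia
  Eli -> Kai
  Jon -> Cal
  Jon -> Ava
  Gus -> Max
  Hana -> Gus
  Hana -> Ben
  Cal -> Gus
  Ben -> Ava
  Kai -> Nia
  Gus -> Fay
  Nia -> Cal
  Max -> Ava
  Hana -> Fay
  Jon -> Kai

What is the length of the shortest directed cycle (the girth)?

3

For each vertex v, BFS finds the shortest path from v back to v.
The shortest such closed walk is Gus → Jon → Cal → Gus, length 3.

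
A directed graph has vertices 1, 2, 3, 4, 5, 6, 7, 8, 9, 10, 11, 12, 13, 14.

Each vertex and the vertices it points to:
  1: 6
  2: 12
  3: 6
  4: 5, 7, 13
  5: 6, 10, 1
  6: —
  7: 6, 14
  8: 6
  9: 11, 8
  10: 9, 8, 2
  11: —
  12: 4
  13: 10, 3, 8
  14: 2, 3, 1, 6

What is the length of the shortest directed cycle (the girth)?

For each vertex v, BFS finds the shortest path from v back to v.
The shortest such closed walk is 2 → 12 → 4 → 5 → 10 → 2, length 5.

5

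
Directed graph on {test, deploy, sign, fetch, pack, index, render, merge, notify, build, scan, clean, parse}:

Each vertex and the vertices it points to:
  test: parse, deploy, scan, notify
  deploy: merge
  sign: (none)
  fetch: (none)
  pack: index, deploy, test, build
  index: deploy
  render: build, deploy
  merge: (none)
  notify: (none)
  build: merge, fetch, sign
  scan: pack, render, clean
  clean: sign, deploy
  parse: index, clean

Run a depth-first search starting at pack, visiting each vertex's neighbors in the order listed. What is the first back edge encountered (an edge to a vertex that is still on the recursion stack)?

DFS from pack (visiting each vertex's neighbors in the order listed); mark gray on enter, black on exit:
pack gray
  index gray
    deploy gray
      merge gray
      merge black
    deploy black
  index black
  pack→deploy: deploy black — skip
  test gray
    parse gray
      parse→index: index black — skip
      clean gray
        sign gray
        sign black
        clean→deploy: deploy black — skip
      clean black
    parse black
    test→deploy: deploy black — skip
    scan gray
      scan→pack: pack is gray → back edge
First back edge: scan → pack.

scan→pack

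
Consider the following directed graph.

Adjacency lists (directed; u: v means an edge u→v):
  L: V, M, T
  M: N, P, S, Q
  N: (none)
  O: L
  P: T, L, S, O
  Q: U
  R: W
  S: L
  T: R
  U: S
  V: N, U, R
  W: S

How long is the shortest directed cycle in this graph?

3

For each vertex v, BFS finds the shortest path from v back to v.
The shortest such closed walk is P → L → M → P, length 3.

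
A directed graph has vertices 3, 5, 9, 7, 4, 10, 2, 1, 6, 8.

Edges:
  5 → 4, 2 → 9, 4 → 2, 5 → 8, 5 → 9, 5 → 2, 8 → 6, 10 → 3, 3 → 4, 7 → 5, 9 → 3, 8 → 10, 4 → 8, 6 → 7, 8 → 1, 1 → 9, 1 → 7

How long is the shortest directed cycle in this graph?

For each vertex v, BFS finds the shortest path from v back to v.
The shortest such closed walk is 5 → 8 → 6 → 7 → 5, length 4.

4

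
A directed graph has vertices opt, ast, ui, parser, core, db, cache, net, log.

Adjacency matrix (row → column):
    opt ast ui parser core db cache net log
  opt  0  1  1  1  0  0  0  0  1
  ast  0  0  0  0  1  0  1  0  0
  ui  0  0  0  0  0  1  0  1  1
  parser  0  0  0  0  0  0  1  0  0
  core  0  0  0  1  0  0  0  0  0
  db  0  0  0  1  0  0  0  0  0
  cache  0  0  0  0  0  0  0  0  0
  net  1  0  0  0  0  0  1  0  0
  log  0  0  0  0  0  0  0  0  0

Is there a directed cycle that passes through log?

log lies on a cycle iff there is a path from log back to itself.
Exploring from log, it never reaches itself; equivalently, its strongly connected component is a singleton.

No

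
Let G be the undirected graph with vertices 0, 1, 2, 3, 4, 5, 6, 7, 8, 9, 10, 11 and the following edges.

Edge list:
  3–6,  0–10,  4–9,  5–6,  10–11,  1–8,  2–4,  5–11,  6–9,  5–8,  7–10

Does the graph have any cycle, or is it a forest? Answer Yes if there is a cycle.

No

DFS, tracking each vertex's parent; an edge to a visited non-parent vertex closes a cycle.
Start from 4:
visit 4 (parent –)
  visit 9 (parent 4)
    visit 6 (parent 9)
      visit 5 (parent 6)
        5–6: parent, skip
        visit 8 (parent 5)
          visit 1 (parent 8)
            1–8: parent, skip
          8–5: parent, skip
        visit 11 (parent 5)
          11–5: parent, skip
          visit 10 (parent 11)
            visit 7 (parent 10)
              7–10: parent, skip
            10–11: parent, skip
            visit 0 (parent 10)
              0–10: parent, skip
      6–9: parent, skip
      visit 3 (parent 6)
        3–6: parent, skip
    9–4: parent, skip
  visit 2 (parent 4)
    2–4: parent, skip
No non-parent visited neighbor found — the graph is a forest.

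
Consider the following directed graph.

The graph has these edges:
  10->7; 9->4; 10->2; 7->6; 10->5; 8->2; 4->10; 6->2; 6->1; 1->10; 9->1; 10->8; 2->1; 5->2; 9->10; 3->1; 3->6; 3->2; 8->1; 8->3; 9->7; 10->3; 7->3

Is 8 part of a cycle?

8 is on a cycle iff 8 can reach itself via ≥1 edge.
8 → 1 → 10 → 8 — yes.

Yes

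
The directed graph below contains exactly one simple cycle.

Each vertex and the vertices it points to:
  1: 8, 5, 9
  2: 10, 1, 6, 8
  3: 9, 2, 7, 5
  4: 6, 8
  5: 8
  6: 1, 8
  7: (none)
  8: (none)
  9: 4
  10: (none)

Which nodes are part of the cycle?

1, 4, 6, 9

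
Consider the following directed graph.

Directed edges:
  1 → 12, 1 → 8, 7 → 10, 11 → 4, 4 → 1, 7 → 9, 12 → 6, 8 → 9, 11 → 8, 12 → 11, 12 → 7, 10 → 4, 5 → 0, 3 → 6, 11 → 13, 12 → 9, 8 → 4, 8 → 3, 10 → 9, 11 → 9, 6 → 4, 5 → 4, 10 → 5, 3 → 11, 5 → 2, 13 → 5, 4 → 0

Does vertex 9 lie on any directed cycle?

9 lies on a cycle iff there is a path from 9 back to itself.
Exploring from 9, it never reaches itself; equivalently, its strongly connected component is a singleton.

No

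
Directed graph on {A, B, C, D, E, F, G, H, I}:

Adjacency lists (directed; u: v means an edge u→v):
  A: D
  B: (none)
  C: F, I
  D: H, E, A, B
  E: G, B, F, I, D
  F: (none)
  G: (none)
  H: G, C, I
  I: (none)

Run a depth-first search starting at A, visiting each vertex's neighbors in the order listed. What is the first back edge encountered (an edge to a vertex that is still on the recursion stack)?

E->D

DFS from A (visiting each vertex's neighbors in the order listed); mark gray on enter, black on exit:
A gray
  D gray
    H gray
      G gray
      G black
      C gray
        F gray
        F black
        I gray
        I black
      C black
      H→I: I black — skip
    H black
    E gray
      E→G: G black — skip
      B gray
      B black
      E→F: F black — skip
      E→I: I black — skip
      E→D: D is gray → back edge
First back edge: E → D.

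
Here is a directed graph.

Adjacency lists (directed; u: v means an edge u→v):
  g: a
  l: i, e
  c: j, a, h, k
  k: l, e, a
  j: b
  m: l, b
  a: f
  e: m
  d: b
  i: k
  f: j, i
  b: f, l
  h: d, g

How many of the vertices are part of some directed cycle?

A vertex is on a directed cycle iff it belongs to a strongly connected component of size ≥ 2 (or has a self-loop).
The vertices on cycles are {a, b, e, f, i, j, k, l, m} — 9 in total.

9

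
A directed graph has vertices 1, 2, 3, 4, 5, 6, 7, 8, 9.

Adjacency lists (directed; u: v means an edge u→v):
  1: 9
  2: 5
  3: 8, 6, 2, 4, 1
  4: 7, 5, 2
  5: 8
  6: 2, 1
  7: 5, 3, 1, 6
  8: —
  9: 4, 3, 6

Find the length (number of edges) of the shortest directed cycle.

For each vertex v, BFS finds the shortest path from v back to v.
The shortest such closed walk is 7 → 3 → 4 → 7, length 3.

3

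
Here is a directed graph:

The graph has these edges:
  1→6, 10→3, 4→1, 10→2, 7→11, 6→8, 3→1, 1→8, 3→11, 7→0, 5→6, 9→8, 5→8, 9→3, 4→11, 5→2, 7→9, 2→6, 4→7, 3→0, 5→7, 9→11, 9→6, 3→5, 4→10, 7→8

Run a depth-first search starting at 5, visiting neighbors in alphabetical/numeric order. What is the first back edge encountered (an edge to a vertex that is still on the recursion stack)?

DFS from 5 (visiting neighbors in alphabetical/numeric order); mark gray on enter, black on exit:
5 gray
  2 gray
    6 gray
      8 gray
      8 black
    6 black
  2 black
  5→6: 6 black — skip
  7 gray
    0 gray
    0 black
    7→8: 8 black — skip
    9 gray
      3 gray
        3→0: 0 black — skip
        1 gray
          1→6: 6 black — skip
          1→8: 8 black — skip
        1 black
        3→5: 5 is gray → back edge
First back edge: 3 → 5.

3->5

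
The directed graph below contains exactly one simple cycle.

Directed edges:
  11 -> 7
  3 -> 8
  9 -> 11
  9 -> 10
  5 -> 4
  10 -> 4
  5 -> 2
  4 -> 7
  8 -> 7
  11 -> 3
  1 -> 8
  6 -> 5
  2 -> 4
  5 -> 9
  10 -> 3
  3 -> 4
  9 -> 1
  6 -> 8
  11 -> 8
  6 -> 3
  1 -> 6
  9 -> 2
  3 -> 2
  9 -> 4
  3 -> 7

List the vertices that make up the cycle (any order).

1, 5, 6, 9

DFS with gray/black marking from 6:
6 gray
  5 gray
    9 gray
      4 gray
        7 gray
        7 black
      4 black
      11 gray
        11→7: 7 black — skip
        3 gray
          3→4: 4 black — skip
          2 gray
            2→4: 4 black — skip
          2 black
          8 gray
            8→7: 7 black — skip
          8 black
          3→7: 7 black — skip
        3 black
        11→8: 8 black — skip
      11 black
      10 gray
        10→3: 3 black — skip
        10→4: 4 black — skip
      10 black
      9→2: 2 black — skip
      1 gray
        1→8: 8 black — skip
        1→6: 6 is gray → back edge
Back edge closes the cycle 6 → 5 → 9 → 1 → 6; its vertices are {1, 5, 6, 9}.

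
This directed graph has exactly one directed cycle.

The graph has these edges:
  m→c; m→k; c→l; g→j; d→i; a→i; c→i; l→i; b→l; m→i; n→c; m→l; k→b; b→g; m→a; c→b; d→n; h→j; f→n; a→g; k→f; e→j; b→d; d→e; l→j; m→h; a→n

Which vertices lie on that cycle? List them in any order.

b, c, d, n

DFS with gray/black marking from c:
c gray
  b gray
    g gray
      j gray
      j black
    g black
    d gray
      i gray
      i black
      e gray
        e→j: j black — skip
      e black
      n gray
        n→c: c is gray → back edge
Back edge closes the cycle c → b → d → n → c; its vertices are {b, c, d, n}.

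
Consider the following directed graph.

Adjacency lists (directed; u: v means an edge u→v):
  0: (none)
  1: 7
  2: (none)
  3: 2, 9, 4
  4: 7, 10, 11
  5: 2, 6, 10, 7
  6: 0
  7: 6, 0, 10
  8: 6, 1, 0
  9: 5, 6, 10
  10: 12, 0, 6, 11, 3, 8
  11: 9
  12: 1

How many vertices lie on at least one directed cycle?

A vertex is on a directed cycle iff it belongs to a strongly connected component of size ≥ 2 (or has a self-loop).
The vertices on cycles are {1, 3, 4, 5, 7, 8, 9, 10, 11, 12} — 10 in total.

10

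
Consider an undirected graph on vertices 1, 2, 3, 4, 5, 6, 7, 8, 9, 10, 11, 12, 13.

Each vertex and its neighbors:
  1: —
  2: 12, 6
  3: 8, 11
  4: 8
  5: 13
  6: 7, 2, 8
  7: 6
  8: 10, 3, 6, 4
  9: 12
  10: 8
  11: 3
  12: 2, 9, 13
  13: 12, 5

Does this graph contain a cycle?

No

DFS, tracking each vertex's parent; an edge to a visited non-parent vertex closes a cycle.
Start from 1:
visit 1 (parent –)
visit 2 (parent –)
  visit 12 (parent 2)
    12–2: parent, skip
    visit 9 (parent 12)
      9–12: parent, skip
    visit 13 (parent 12)
      13–12: parent, skip
      visit 5 (parent 13)
        5–13: parent, skip
  visit 6 (parent 2)
    visit 7 (parent 6)
      7–6: parent, skip
    6–2: parent, skip
    visit 8 (parent 6)
      visit 10 (parent 8)
        10–8: parent, skip
      visit 3 (parent 8)
        3–8: parent, skip
        visit 11 (parent 3)
          11–3: parent, skip
      8–6: parent, skip
      visit 4 (parent 8)
        4–8: parent, skip
No non-parent visited neighbor found — the graph is a forest.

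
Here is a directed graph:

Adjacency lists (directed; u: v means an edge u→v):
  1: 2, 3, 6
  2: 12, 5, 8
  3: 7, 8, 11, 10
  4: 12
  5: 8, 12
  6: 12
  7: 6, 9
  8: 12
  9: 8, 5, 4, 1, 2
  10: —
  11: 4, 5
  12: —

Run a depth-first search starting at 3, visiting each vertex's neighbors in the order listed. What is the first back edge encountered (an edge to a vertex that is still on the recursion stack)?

DFS from 3 (visiting each vertex's neighbors in the order listed); mark gray on enter, black on exit:
3 gray
  7 gray
    6 gray
      12 gray
      12 black
    6 black
    9 gray
      8 gray
        8→12: 12 black — skip
      8 black
      5 gray
        5→8: 8 black — skip
        5→12: 12 black — skip
      5 black
      4 gray
        4→12: 12 black — skip
      4 black
      1 gray
        2 gray
          2→12: 12 black — skip
          2→5: 5 black — skip
          2→8: 8 black — skip
        2 black
        1→3: 3 is gray → back edge
First back edge: 1 → 3.

1->3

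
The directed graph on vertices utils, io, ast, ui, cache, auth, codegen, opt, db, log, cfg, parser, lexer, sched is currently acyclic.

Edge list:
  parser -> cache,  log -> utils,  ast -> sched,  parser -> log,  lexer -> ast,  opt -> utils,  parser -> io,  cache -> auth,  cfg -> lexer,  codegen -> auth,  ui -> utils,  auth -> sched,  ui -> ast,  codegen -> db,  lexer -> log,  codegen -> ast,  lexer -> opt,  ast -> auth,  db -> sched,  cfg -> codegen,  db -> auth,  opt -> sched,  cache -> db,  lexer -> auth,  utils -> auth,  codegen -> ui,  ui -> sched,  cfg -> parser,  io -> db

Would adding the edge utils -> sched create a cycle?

No

Adding utils→sched creates a cycle iff sched can already reach utils.
Explore from sched: no path reaches utils. The graph stays acyclic.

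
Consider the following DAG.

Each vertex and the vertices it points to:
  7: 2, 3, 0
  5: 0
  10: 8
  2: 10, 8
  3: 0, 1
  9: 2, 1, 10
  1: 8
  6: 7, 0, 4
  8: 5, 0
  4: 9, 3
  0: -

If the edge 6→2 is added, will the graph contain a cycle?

No

Adding 6→2 creates a cycle iff 2 can already reach 6.
Explore from 2: no path reaches 6. The graph stays acyclic.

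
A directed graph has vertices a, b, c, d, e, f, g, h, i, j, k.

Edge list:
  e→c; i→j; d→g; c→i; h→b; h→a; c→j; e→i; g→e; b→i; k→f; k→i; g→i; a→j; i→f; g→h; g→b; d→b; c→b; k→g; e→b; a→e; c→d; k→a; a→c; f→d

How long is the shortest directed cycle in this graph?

4

For each vertex v, BFS finds the shortest path from v back to v.
The shortest such closed walk is f → d → g → i → f, length 4.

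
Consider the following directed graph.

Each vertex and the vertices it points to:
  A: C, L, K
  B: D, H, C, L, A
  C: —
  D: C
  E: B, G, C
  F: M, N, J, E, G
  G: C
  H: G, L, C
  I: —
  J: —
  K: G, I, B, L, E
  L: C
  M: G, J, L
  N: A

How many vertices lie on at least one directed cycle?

4

A vertex is on a directed cycle iff it belongs to a strongly connected component of size ≥ 2 (or has a self-loop).
The vertices on cycles are {A, B, E, K} — 4 in total.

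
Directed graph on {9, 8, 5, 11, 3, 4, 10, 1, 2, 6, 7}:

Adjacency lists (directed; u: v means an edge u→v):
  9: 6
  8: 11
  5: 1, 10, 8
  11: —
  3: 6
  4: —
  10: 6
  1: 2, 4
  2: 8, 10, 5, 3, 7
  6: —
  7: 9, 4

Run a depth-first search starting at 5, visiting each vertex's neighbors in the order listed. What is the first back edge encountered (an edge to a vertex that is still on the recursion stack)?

2->5

DFS from 5 (visiting each vertex's neighbors in the order listed); mark gray on enter, black on exit:
5 gray
  1 gray
    2 gray
      8 gray
        11 gray
        11 black
      8 black
      10 gray
        6 gray
        6 black
      10 black
      2→5: 5 is gray → back edge
First back edge: 2 → 5.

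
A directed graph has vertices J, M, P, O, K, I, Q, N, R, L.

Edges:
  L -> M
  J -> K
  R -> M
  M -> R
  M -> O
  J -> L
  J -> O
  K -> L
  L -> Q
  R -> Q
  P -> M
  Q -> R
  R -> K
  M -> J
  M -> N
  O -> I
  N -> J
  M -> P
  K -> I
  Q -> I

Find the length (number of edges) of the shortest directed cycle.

2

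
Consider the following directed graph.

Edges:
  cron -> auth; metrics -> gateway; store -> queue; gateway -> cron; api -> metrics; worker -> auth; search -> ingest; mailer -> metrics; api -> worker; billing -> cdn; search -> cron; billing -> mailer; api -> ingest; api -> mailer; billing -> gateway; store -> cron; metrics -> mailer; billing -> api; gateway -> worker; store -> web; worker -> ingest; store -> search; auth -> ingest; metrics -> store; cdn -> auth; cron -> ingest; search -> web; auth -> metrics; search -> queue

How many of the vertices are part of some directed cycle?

A vertex is on a directed cycle iff it belongs to a strongly connected component of size ≥ 2 (or has a self-loop).
The vertices on cycles are {auth, cron, store, mailer, search, worker, gateway, metrics} — 8 in total.

8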